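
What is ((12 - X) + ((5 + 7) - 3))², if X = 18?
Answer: 9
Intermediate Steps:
((12 - X) + ((5 + 7) - 3))² = ((12 - 1*18) + ((5 + 7) - 3))² = ((12 - 18) + (12 - 3))² = (-6 + 9)² = 3² = 9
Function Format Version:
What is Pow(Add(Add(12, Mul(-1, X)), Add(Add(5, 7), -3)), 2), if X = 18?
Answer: 9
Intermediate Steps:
Pow(Add(Add(12, Mul(-1, X)), Add(Add(5, 7), -3)), 2) = Pow(Add(Add(12, Mul(-1, 18)), Add(Add(5, 7), -3)), 2) = Pow(Add(Add(12, -18), Add(12, -3)), 2) = Pow(Add(-6, 9), 2) = Pow(3, 2) = 9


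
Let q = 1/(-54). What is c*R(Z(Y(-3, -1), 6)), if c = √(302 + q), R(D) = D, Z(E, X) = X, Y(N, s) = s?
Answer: √97842/3 ≈ 104.27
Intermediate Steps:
q = -1/54 ≈ -0.018519
c = √97842/18 (c = √(302 - 1/54) = √(16307/54) = √97842/18 ≈ 17.378)
c*R(Z(Y(-3, -1), 6)) = (√97842/18)*6 = √97842/3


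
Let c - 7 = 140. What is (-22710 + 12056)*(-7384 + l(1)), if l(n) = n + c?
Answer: 77092344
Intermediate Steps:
c = 147 (c = 7 + 140 = 147)
l(n) = 147 + n (l(n) = n + 147 = 147 + n)
(-22710 + 12056)*(-7384 + l(1)) = (-22710 + 12056)*(-7384 + (147 + 1)) = -10654*(-7384 + 148) = -10654*(-7236) = 77092344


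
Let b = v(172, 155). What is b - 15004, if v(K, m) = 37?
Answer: -14967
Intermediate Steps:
b = 37
b - 15004 = 37 - 15004 = -14967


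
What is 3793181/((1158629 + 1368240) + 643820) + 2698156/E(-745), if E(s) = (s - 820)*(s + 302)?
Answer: 11184806970879/2198222830255 ≈ 5.0881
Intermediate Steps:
E(s) = (-820 + s)*(302 + s)
3793181/((1158629 + 1368240) + 643820) + 2698156/E(-745) = 3793181/((1158629 + 1368240) + 643820) + 2698156/(-247640 + (-745)² - 518*(-745)) = 3793181/(2526869 + 643820) + 2698156/(-247640 + 555025 + 385910) = 3793181/3170689 + 2698156/693295 = 11184806970879/2198222830255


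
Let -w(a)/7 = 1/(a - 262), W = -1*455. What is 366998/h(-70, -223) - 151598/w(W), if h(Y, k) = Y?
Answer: -77666047/5 ≈ -1.5533e+7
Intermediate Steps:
W = -455
w(a) = -7/(-262 + a) (w(a) = -7/(a - 262) = -7/(-262 + a))
366998/h(-70, -223) - 151598/w(W) = 366998/(-70) - 151598/((-7/(-262 - 455))) = 366998*(-1/70) - 151598/((-7/(-717))) = -183499/35 - 151598/((-7*(-1/717))) = -183499/35 - 151598/7/717 = -183499/35 - 151598*717/7 = -183499/35 - 108695766/7 = -77666047/5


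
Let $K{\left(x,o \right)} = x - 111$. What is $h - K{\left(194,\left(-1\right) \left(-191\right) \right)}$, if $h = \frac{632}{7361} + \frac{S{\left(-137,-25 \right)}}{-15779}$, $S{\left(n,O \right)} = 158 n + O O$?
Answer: $- \frac{9475677268}{116149219} \approx -81.582$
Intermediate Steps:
$S{\left(n,O \right)} = O^{2} + 158 n$ ($S{\left(n,O \right)} = 158 n + O^{2} = O^{2} + 158 n$)
$h = \frac{164707909}{116149219}$ ($h = \frac{632}{7361} + \frac{\left(-25\right)^{2} + 158 \left(-137\right)}{-15779} = 632 \cdot \frac{1}{7361} + \left(625 - 21646\right) \left(- \frac{1}{15779}\right) = \frac{632}{7361} - - \frac{21021}{15779} = \frac{632}{7361} + \frac{21021}{15779} = \frac{164707909}{116149219} \approx 1.4181$)
$K{\left(x,o \right)} = -111 + x$ ($K{\left(x,o \right)} = x - 111 = -111 + x$)
$h - K{\left(194,\left(-1\right) \left(-191\right) \right)} = \frac{164707909}{116149219} - \left(-111 + 194\right) = \frac{164707909}{116149219} - 83 = - \frac{9475677268}{116149219}$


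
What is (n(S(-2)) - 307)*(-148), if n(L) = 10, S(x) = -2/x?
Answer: 43956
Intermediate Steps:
(n(S(-2)) - 307)*(-148) = (10 - 307)*(-148) = -297*(-148) = 43956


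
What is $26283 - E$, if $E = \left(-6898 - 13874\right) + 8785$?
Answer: $38270$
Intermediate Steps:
$E = -11987$ ($E = \left(-6898 - 13874\right) + 8785 = -20772 + 8785 = -11987$)
$26283 - E = 26283 - -11987 = 26283 + 11987 = 38270$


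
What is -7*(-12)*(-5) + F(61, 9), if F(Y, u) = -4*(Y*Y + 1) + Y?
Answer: -15247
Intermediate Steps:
F(Y, u) = -4 + Y - 4*Y² (F(Y, u) = -4*(Y² + 1) + Y = -4*(1 + Y²) + Y = (-4 - 4*Y²) + Y = -4 + Y - 4*Y²)
-7*(-12)*(-5) + F(61, 9) = -7*(-12)*(-5) + (-4 + 61 - 4*61²) = 84*(-5) + (-4 + 61 - 4*3721) = -420 + (-4 + 61 - 14884) = -420 - 14827 = -15247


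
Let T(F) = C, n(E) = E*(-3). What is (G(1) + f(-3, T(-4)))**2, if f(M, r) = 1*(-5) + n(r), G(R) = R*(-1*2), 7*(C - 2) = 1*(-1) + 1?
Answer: 169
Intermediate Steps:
C = 2 (C = 2 + (1*(-1) + 1)/7 = 2 + (-1 + 1)/7 = 2 + (1/7)*0 = 2 + 0 = 2)
n(E) = -3*E
G(R) = -2*R (G(R) = R*(-2) = -2*R)
T(F) = 2
f(M, r) = -5 - 3*r (f(M, r) = 1*(-5) - 3*r = -5 - 3*r)
(G(1) + f(-3, T(-4)))**2 = (-2*1 + (-5 - 3*2))**2 = (-2 + (-5 - 6))**2 = (-2 - 11)**2 = (-13)**2 = 169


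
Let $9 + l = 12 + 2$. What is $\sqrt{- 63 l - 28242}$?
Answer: $3 i \sqrt{3173} \approx 168.99 i$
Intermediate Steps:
$l = 5$ ($l = -9 + \left(12 + 2\right) = -9 + 14 = 5$)
$\sqrt{- 63 l - 28242} = \sqrt{\left(-63\right) 5 - 28242} = \sqrt{-315 - 28242} = \sqrt{-28557} = 3 i \sqrt{3173}$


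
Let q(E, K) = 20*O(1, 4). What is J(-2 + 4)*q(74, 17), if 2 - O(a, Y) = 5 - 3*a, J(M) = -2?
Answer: 0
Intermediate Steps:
O(a, Y) = -3 + 3*a (O(a, Y) = 2 - (5 - 3*a) = 2 + (-5 + 3*a) = -3 + 3*a)
q(E, K) = 0 (q(E, K) = 20*(-3 + 3*1) = 20*(-3 + 3) = 20*0 = 0)
J(-2 + 4)*q(74, 17) = -2*0 = 0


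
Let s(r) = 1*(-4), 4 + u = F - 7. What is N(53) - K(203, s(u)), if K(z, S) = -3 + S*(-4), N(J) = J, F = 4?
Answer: 40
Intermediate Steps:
u = -7 (u = -4 + (4 - 7) = -4 - 3 = -7)
s(r) = -4
K(z, S) = -3 - 4*S
N(53) - K(203, s(u)) = 53 - (-3 - 4*(-4)) = 53 - (-3 + 16) = 53 - 1*13 = 53 - 13 = 40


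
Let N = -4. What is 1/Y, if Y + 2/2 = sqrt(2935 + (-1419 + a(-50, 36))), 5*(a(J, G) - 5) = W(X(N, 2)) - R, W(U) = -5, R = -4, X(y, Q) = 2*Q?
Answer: 5/7599 + 2*sqrt(9505)/7599 ≈ 0.026318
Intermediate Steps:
a(J, G) = 24/5 (a(J, G) = 5 + (-5 - 1*(-4))/5 = 5 + (-5 + 4)/5 = 5 + (1/5)*(-1) = 5 - 1/5 = 24/5)
Y = -1 + 2*sqrt(9505)/5 (Y = -1 + sqrt(2935 + (-1419 + 24/5)) = -1 + sqrt(2935 - 7071/5) = -1 + sqrt(7604/5) = -1 + 2*sqrt(9505)/5 ≈ 37.997)
1/Y = 1/(-1 + 2*sqrt(9505)/5)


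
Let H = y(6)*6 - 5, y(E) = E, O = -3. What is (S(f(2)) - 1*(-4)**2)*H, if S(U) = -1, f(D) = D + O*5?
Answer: -527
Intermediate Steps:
f(D) = -15 + D (f(D) = D - 3*5 = D - 15 = -15 + D)
H = 31 (H = 6*6 - 5 = 36 - 5 = 31)
(S(f(2)) - 1*(-4)**2)*H = (-1 - 1*(-4)**2)*31 = (-1 - 1*16)*31 = (-1 - 16)*31 = -17*31 = -527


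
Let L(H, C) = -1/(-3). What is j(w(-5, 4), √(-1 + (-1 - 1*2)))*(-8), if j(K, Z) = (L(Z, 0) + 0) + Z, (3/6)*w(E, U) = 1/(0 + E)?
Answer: -8/3 - 16*I ≈ -2.6667 - 16.0*I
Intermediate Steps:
w(E, U) = 2/E (w(E, U) = 2/(0 + E) = 2/E)
L(H, C) = ⅓ (L(H, C) = -1*(-⅓) = ⅓)
j(K, Z) = ⅓ + Z (j(K, Z) = (⅓ + 0) + Z = ⅓ + Z)
j(w(-5, 4), √(-1 + (-1 - 1*2)))*(-8) = (⅓ + √(-1 + (-1 - 1*2)))*(-8) = (⅓ + √(-1 + (-1 - 2)))*(-8) = (⅓ + √(-1 - 3))*(-8) = (⅓ + √(-4))*(-8) = (⅓ + 2*I)*(-8) = -8/3 - 16*I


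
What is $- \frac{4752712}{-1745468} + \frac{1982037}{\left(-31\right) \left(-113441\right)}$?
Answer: $\frac{5043326655017}{1534559174257} \approx 3.2865$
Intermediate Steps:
$- \frac{4752712}{-1745468} + \frac{1982037}{\left(-31\right) \left(-113441\right)} = \left(-4752712\right) \left(- \frac{1}{1745468}\right) + \frac{1982037}{3516671} = \frac{1188178}{436367} + 1982037 \cdot \frac{1}{3516671} = \frac{1188178}{436367} + \frac{1982037}{3516671} = \frac{5043326655017}{1534559174257}$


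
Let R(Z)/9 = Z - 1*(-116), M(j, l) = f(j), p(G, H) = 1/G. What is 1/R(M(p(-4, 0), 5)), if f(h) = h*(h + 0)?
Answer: 16/16713 ≈ 0.00095734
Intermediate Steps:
f(h) = h² (f(h) = h*h = h²)
M(j, l) = j²
R(Z) = 1044 + 9*Z (R(Z) = 9*(Z - 1*(-116)) = 9*(Z + 116) = 9*(116 + Z) = 1044 + 9*Z)
1/R(M(p(-4, 0), 5)) = 1/(1044 + 9*(1/(-4))²) = 1/(1044 + 9*(-¼)²) = 1/(1044 + 9*(1/16)) = 1/(1044 + 9/16) = 1/(16713/16) = 16/16713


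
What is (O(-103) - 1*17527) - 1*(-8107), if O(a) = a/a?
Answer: -9419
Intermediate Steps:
O(a) = 1
(O(-103) - 1*17527) - 1*(-8107) = (1 - 1*17527) - 1*(-8107) = (1 - 17527) + 8107 = -17526 + 8107 = -9419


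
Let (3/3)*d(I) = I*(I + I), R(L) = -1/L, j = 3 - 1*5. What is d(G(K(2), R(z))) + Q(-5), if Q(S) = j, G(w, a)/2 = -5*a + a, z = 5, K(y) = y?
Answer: 78/25 ≈ 3.1200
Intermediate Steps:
j = -2 (j = 3 - 5 = -2)
G(w, a) = -8*a (G(w, a) = 2*(-5*a + a) = 2*(-4*a) = -8*a)
Q(S) = -2
d(I) = 2*I² (d(I) = I*(I + I) = I*(2*I) = 2*I²)
d(G(K(2), R(z))) + Q(-5) = 2*(-(-8)/5)² - 2 = 2*(-8*(-⅕))² - 2 = 2*(8/5)² - 2 = 2*(64/25) - 2 = 128/25 - 2 = 78/25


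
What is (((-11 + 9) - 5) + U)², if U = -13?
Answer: 400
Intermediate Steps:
(((-11 + 9) - 5) + U)² = (((-11 + 9) - 5) - 13)² = ((-2 - 5) - 13)² = (-7 - 13)² = (-20)² = 400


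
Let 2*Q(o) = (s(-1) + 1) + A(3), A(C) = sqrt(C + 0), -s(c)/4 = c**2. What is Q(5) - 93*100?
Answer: -18603/2 + sqrt(3)/2 ≈ -9300.6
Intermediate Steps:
s(c) = -4*c**2
A(C) = sqrt(C)
Q(o) = -3/2 + sqrt(3)/2 (Q(o) = ((-4*(-1)**2 + 1) + sqrt(3))/2 = ((-4*1 + 1) + sqrt(3))/2 = ((-4 + 1) + sqrt(3))/2 = (-3 + sqrt(3))/2 = -3/2 + sqrt(3)/2)
Q(5) - 93*100 = (-3/2 + sqrt(3)/2) - 93*100 = (-3/2 + sqrt(3)/2) - 9300 = -18603/2 + sqrt(3)/2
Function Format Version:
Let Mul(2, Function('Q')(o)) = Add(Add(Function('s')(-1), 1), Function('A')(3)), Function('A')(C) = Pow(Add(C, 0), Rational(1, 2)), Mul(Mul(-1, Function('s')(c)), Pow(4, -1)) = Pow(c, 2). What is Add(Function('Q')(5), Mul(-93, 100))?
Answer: Add(Rational(-18603, 2), Mul(Rational(1, 2), Pow(3, Rational(1, 2)))) ≈ -9300.6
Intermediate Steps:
Function('s')(c) = Mul(-4, Pow(c, 2))
Function('A')(C) = Pow(C, Rational(1, 2))
Function('Q')(o) = Add(Rational(-3, 2), Mul(Rational(1, 2), Pow(3, Rational(1, 2)))) (Function('Q')(o) = Mul(Rational(1, 2), Add(Add(Mul(-4, Pow(-1, 2)), 1), Pow(3, Rational(1, 2)))) = Mul(Rational(1, 2), Add(Add(Mul(-4, 1), 1), Pow(3, Rational(1, 2)))) = Mul(Rational(1, 2), Add(Add(-4, 1), Pow(3, Rational(1, 2)))) = Mul(Rational(1, 2), Add(-3, Pow(3, Rational(1, 2)))) = Add(Rational(-3, 2), Mul(Rational(1, 2), Pow(3, Rational(1, 2)))))
Add(Function('Q')(5), Mul(-93, 100)) = Add(Add(Rational(-3, 2), Mul(Rational(1, 2), Pow(3, Rational(1, 2)))), Mul(-93, 100)) = Add(Add(Rational(-3, 2), Mul(Rational(1, 2), Pow(3, Rational(1, 2)))), -9300) = Add(Rational(-18603, 2), Mul(Rational(1, 2), Pow(3, Rational(1, 2))))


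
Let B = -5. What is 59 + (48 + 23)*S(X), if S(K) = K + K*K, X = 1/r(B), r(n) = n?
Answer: 1191/25 ≈ 47.640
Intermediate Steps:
X = -⅕ (X = 1/(-5) = -⅕ ≈ -0.20000)
S(K) = K + K²
59 + (48 + 23)*S(X) = 59 + (48 + 23)*(-(1 - ⅕)/5) = 59 + 71*(-⅕*⅘) = 59 + 71*(-4/25) = 59 - 284/25 = 1191/25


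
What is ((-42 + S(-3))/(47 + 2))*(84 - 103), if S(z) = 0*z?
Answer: 114/7 ≈ 16.286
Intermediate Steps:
S(z) = 0
((-42 + S(-3))/(47 + 2))*(84 - 103) = ((-42 + 0)/(47 + 2))*(84 - 103) = -42/49*(-19) = -42*1/49*(-19) = -6/7*(-19) = 114/7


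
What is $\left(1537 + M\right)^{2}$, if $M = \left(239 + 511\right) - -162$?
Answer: $5997601$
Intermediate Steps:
$M = 912$ ($M = 750 + 162 = 912$)
$\left(1537 + M\right)^{2} = \left(1537 + 912\right)^{2} = 2449^{2} = 5997601$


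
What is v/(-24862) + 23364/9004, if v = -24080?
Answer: 99711511/27982181 ≈ 3.5634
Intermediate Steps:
v/(-24862) + 23364/9004 = -24080/(-24862) + 23364/9004 = -24080*(-1/24862) + 23364*(1/9004) = 12040/12431 + 5841/2251 = 99711511/27982181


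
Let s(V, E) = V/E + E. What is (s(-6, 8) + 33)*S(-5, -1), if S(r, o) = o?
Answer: -161/4 ≈ -40.250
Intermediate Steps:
s(V, E) = E + V/E
(s(-6, 8) + 33)*S(-5, -1) = ((8 - 6/8) + 33)*(-1) = ((8 - 6*⅛) + 33)*(-1) = ((8 - ¾) + 33)*(-1) = (29/4 + 33)*(-1) = (161/4)*(-1) = -161/4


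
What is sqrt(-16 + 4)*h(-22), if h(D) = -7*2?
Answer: -28*I*sqrt(3) ≈ -48.497*I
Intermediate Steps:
h(D) = -14
sqrt(-16 + 4)*h(-22) = sqrt(-16 + 4)*(-14) = sqrt(-12)*(-14) = (2*I*sqrt(3))*(-14) = -28*I*sqrt(3)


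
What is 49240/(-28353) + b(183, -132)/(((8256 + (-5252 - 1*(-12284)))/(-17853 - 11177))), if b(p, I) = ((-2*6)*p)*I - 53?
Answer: -3058297115735/5557188 ≈ -5.5033e+5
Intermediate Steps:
b(p, I) = -53 - 12*I*p (b(p, I) = (-12*p)*I - 53 = -12*I*p - 53 = -53 - 12*I*p)
49240/(-28353) + b(183, -132)/(((8256 + (-5252 - 1*(-12284)))/(-17853 - 11177))) = 49240/(-28353) + (-53 - 12*(-132)*183)/(((8256 + (-5252 - 1*(-12284)))/(-17853 - 11177))) = 49240*(-1/28353) + (-53 + 289872)/(((8256 + (-5252 + 12284))/(-29030))) = -49240/28353 + 289819/(((8256 + 7032)*(-1/29030))) = -49240/28353 + 289819/((15288*(-1/29030))) = -49240/28353 + 289819/(-7644/14515) = -49240/28353 + 289819*(-14515/7644) = -49240/28353 - 4206722785/7644 = -3058297115735/5557188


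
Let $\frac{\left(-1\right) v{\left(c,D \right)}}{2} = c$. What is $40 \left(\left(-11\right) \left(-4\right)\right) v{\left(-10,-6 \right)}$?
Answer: $35200$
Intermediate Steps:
$v{\left(c,D \right)} = - 2 c$
$40 \left(\left(-11\right) \left(-4\right)\right) v{\left(-10,-6 \right)} = 40 \left(\left(-11\right) \left(-4\right)\right) \left(\left(-2\right) \left(-10\right)\right) = 40 \cdot 44 \cdot 20 = 1760 \cdot 20 = 35200$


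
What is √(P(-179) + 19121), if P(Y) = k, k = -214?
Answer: √18907 ≈ 137.50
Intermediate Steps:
P(Y) = -214
√(P(-179) + 19121) = √(-214 + 19121) = √18907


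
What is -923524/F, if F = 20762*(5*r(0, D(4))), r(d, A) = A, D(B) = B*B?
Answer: -32983/59320 ≈ -0.55602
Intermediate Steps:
D(B) = B**2
F = 1660960 (F = 20762*(5*4**2) = 20762*(5*16) = 20762*80 = 1660960)
-923524/F = -923524/1660960 = -923524*1/1660960 = -32983/59320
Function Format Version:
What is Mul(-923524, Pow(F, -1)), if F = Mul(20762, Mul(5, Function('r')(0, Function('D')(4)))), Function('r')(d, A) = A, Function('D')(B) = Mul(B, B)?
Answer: Rational(-32983, 59320) ≈ -0.55602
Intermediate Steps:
Function('D')(B) = Pow(B, 2)
F = 1660960 (F = Mul(20762, Mul(5, Pow(4, 2))) = Mul(20762, Mul(5, 16)) = Mul(20762, 80) = 1660960)
Mul(-923524, Pow(F, -1)) = Mul(-923524, Pow(1660960, -1)) = Mul(-923524, Rational(1, 1660960)) = Rational(-32983, 59320)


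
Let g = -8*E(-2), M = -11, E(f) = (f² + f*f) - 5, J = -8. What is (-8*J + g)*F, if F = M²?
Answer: 4840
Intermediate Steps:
E(f) = -5 + 2*f² (E(f) = (f² + f²) - 5 = 2*f² - 5 = -5 + 2*f²)
F = 121 (F = (-11)² = 121)
g = -24 (g = -8*(-5 + 2*(-2)²) = -8*(-5 + 2*4) = -8*(-5 + 8) = -8*3 = -24)
(-8*J + g)*F = (-8*(-8) - 24)*121 = (64 - 24)*121 = 40*121 = 4840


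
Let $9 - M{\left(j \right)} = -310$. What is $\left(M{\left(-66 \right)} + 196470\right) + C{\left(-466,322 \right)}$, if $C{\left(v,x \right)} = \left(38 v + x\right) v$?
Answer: $8298665$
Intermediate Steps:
$M{\left(j \right)} = 319$ ($M{\left(j \right)} = 9 - -310 = 9 + 310 = 319$)
$C{\left(v,x \right)} = v \left(x + 38 v\right)$ ($C{\left(v,x \right)} = \left(x + 38 v\right) v = v \left(x + 38 v\right)$)
$\left(M{\left(-66 \right)} + 196470\right) + C{\left(-466,322 \right)} = \left(319 + 196470\right) - 466 \left(322 + 38 \left(-466\right)\right) = 196789 - 466 \left(322 - 17708\right) = 196789 - -8101876 = 196789 + 8101876 = 8298665$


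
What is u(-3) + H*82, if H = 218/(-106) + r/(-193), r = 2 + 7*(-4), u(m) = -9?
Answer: -1704099/10229 ≈ -166.59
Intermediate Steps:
r = -26 (r = 2 - 28 = -26)
H = -19659/10229 (H = 218/(-106) - 26/(-193) = 218*(-1/106) - 26*(-1/193) = -109/53 + 26/193 = -19659/10229 ≈ -1.9219)
u(-3) + H*82 = -9 - 19659/10229*82 = -9 - 1612038/10229 = -1704099/10229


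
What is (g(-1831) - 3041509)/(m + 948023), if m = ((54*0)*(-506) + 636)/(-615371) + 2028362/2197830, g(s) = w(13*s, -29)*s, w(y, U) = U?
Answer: -1010441820449315325/320546048712601453 ≈ -3.1523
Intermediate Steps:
g(s) = -29*s
m = 623398666211/676240422465 (m = (0*(-506) + 636)*(-1/615371) + 2028362*(1/2197830) = (0 + 636)*(-1/615371) + 1014181/1098915 = 636*(-1/615371) + 1014181/1098915 = -636/615371 + 1014181/1098915 = 623398666211/676240422465 ≈ 0.92186)
(g(-1831) - 3041509)/(m + 948023) = (-29*(-1831) - 3041509)/(623398666211/676240422465 + 948023) = (53099 - 3041509)/(641092097425202906/676240422465) = -2988410*676240422465/641092097425202906 = -1010441820449315325/320546048712601453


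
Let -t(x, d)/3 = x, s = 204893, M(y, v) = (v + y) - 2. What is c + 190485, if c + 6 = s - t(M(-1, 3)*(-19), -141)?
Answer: 395372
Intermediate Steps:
M(y, v) = -2 + v + y
t(x, d) = -3*x
c = 204887 (c = -6 + (204893 - (-3)*(-2 + 3 - 1)*(-19)) = -6 + (204893 - (-3)*0*(-19)) = -6 + (204893 - (-3)*0) = -6 + (204893 - 1*0) = -6 + (204893 + 0) = -6 + 204893 = 204887)
c + 190485 = 204887 + 190485 = 395372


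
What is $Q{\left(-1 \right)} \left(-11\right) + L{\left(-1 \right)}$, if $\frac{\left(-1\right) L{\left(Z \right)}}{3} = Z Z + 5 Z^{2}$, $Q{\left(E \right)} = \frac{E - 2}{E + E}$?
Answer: $- \frac{69}{2} \approx -34.5$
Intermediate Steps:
$Q{\left(E \right)} = \frac{-2 + E}{2 E}$
$L{\left(Z \right)} = - 18 Z^{2}$ ($L{\left(Z \right)} = - 3 \left(Z Z + 5 Z^{2}\right) = - 3 \left(Z^{2} + 5 Z^{2}\right) = - 3 \cdot 6 Z^{2} = - 18 Z^{2}$)
$Q{\left(-1 \right)} \left(-11\right) + L{\left(-1 \right)} = \frac{-2 - 1}{2 \left(-1\right)} \left(-11\right) - 18 \left(-1\right)^{2} = \frac{1}{2} \left(-1\right) \left(-3\right) \left(-11\right) - 18 = \frac{3}{2} \left(-11\right) - 18 = - \frac{33}{2} - 18 = - \frac{69}{2}$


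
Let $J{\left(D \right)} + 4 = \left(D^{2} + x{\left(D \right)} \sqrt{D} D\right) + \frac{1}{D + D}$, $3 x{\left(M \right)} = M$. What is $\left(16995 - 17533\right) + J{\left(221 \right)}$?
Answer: $\frac{21348159}{442} + \frac{48841 \sqrt{221}}{3} \approx 2.9032 \cdot 10^{5}$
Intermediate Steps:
$x{\left(M \right)} = \frac{M}{3}$
$J{\left(D \right)} = -4 + D^{2} + \frac{1}{2 D} + \frac{D^{\frac{5}{2}}}{3}$ ($J{\left(D \right)} = -4 + \left(\left(D^{2} + \frac{D}{3} \sqrt{D} D\right) + \frac{1}{D + D}\right) = -4 + \left(\left(D^{2} + \frac{D^{\frac{3}{2}}}{3} D\right) + \frac{1}{2 D}\right) = -4 + \left(\left(D^{2} + \frac{D^{\frac{5}{2}}}{3}\right) + \frac{1}{2 D}\right) = -4 + \left(D^{2} + \frac{1}{2 D} + \frac{D^{\frac{5}{2}}}{3}\right) = -4 + D^{2} + \frac{1}{2 D} + \frac{D^{\frac{5}{2}}}{3}$)
$\left(16995 - 17533\right) + J{\left(221 \right)} = \left(16995 - 17533\right) + \left(-4 + 221^{2} + \frac{1}{2 \cdot 221} + \frac{221^{\frac{5}{2}}}{3}\right) = \left(16995 - 17533\right) + \left(-4 + 48841 + \frac{1}{2} \cdot \frac{1}{221} + \frac{48841 \sqrt{221}}{3}\right) = -538 + \left(-4 + 48841 + \frac{1}{442} + \frac{48841 \sqrt{221}}{3}\right) = -538 + \left(\frac{21585955}{442} + \frac{48841 \sqrt{221}}{3}\right) = \frac{21348159}{442} + \frac{48841 \sqrt{221}}{3}$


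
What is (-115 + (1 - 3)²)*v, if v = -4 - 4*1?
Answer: 888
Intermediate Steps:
v = -8 (v = -4 - 4 = -8)
(-115 + (1 - 3)²)*v = (-115 + (1 - 3)²)*(-8) = (-115 + (-2)²)*(-8) = (-115 + 4)*(-8) = -111*(-8) = 888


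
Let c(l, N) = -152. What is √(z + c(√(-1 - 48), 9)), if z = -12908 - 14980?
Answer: 2*I*√7010 ≈ 167.45*I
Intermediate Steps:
z = -27888
√(z + c(√(-1 - 48), 9)) = √(-27888 - 152) = √(-28040) = 2*I*√7010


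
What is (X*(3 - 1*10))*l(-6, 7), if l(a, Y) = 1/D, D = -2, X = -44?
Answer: -154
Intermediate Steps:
l(a, Y) = -1/2 (l(a, Y) = 1/(-2) = -1/2)
(X*(3 - 1*10))*l(-6, 7) = -44*(3 - 1*10)*(-1/2) = -44*(3 - 10)*(-1/2) = -44*(-7)*(-1/2) = 308*(-1/2) = -154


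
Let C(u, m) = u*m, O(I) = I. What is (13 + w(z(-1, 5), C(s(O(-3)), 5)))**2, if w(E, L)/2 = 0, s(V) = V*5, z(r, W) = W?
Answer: 169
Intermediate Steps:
s(V) = 5*V
C(u, m) = m*u
w(E, L) = 0 (w(E, L) = 2*0 = 0)
(13 + w(z(-1, 5), C(s(O(-3)), 5)))**2 = (13 + 0)**2 = 13**2 = 169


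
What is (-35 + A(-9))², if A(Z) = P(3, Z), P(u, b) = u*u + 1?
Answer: 625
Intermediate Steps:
P(u, b) = 1 + u² (P(u, b) = u² + 1 = 1 + u²)
A(Z) = 10 (A(Z) = 1 + 3² = 1 + 9 = 10)
(-35 + A(-9))² = (-35 + 10)² = (-25)² = 625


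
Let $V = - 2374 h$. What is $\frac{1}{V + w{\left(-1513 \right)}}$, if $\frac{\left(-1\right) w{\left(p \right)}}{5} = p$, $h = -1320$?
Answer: $\frac{1}{3141245} \approx 3.1834 \cdot 10^{-7}$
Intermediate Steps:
$w{\left(p \right)} = - 5 p$
$V = 3133680$ ($V = \left(-2374\right) \left(-1320\right) = 3133680$)
$\frac{1}{V + w{\left(-1513 \right)}} = \frac{1}{3133680 - -7565} = \frac{1}{3133680 + 7565} = \frac{1}{3141245}$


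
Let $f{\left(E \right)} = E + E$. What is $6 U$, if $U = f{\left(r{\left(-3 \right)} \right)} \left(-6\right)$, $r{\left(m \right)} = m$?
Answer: $216$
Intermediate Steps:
$f{\left(E \right)} = 2 E$
$U = 36$ ($U = 2 \left(-3\right) \left(-6\right) = \left(-6\right) \left(-6\right) = 36$)
$6 U = 6 \cdot 36 = 216$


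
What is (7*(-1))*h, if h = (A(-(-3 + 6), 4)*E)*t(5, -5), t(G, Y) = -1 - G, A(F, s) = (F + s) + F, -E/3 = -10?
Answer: -2520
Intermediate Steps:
E = 30 (E = -3*(-10) = 30)
A(F, s) = s + 2*F
h = 360 (h = ((4 + 2*(-(-3 + 6)))*30)*(-1 - 1*5) = ((4 + 2*(-1*3))*30)*(-1 - 5) = ((4 + 2*(-3))*30)*(-6) = ((4 - 6)*30)*(-6) = -2*30*(-6) = -60*(-6) = 360)
(7*(-1))*h = (7*(-1))*360 = -7*360 = -2520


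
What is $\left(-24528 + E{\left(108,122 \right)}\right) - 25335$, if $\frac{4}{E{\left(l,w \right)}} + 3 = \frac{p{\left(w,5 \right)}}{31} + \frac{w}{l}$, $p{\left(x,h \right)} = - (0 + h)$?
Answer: $- \frac{169590759}{3401} \approx -49865.0$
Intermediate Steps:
$p{\left(x,h \right)} = - h$
$E{\left(l,w \right)} = \frac{4}{- \frac{98}{31} + \frac{w}{l}}$ ($E{\left(l,w \right)} = \frac{4}{-3 + \left(\frac{\left(-1\right) 5}{31} + \frac{w}{l}\right)} = \frac{4}{-3 + \left(\left(-5\right) \frac{1}{31} + \frac{w}{l}\right)} = \frac{4}{-3 - \left(\frac{5}{31} - \frac{w}{l}\right)} = \frac{4}{- \frac{98}{31} + \frac{w}{l}}$)
$\left(-24528 + E{\left(108,122 \right)}\right) - 25335 = \left(-24528 + 124 \cdot 108 \frac{1}{\left(-98\right) 108 + 31 \cdot 122}\right) - 25335 = \left(-24528 + 124 \cdot 108 \frac{1}{-10584 + 3782}\right) - 25335 = \left(-24528 + 124 \cdot 108 \frac{1}{-6802}\right) - 25335 = \left(-24528 + 124 \cdot 108 \left(- \frac{1}{6802}\right)\right) - 25335 = \left(-24528 - \frac{6696}{3401}\right) - 25335 = - \frac{83426424}{3401} - 25335 = - \frac{169590759}{3401}$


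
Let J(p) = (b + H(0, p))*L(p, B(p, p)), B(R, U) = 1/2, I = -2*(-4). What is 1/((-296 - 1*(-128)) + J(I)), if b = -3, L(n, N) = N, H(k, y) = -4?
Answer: -2/343 ≈ -0.0058309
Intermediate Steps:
I = 8
B(R, U) = ½
J(p) = -7/2 (J(p) = (-3 - 4)*(½) = -7*½ = -7/2)
1/((-296 - 1*(-128)) + J(I)) = 1/((-296 - 1*(-128)) - 7/2) = 1/((-296 + 128) - 7/2) = 1/(-168 - 7/2) = 1/(-343/2) = -2/343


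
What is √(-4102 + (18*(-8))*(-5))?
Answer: I*√3382 ≈ 58.155*I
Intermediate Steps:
√(-4102 + (18*(-8))*(-5)) = √(-4102 - 144*(-5)) = √(-4102 + 720) = √(-3382) = I*√3382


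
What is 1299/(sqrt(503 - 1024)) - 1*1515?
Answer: -1515 - 1299*I*sqrt(521)/521 ≈ -1515.0 - 56.91*I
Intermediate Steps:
1299/(sqrt(503 - 1024)) - 1*1515 = 1299/(sqrt(-521)) - 1515 = 1299/((I*sqrt(521))) - 1515 = 1299*(-I*sqrt(521)/521) - 1515 = -1299*I*sqrt(521)/521 - 1515 = -1515 - 1299*I*sqrt(521)/521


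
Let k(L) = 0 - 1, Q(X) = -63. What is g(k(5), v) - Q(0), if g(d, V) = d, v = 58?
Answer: 62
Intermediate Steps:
k(L) = -1
g(k(5), v) - Q(0) = -1 - 1*(-63) = -1 + 63 = 62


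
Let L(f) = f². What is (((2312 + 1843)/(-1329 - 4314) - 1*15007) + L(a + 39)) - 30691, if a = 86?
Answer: -56568698/1881 ≈ -30074.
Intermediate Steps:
(((2312 + 1843)/(-1329 - 4314) - 1*15007) + L(a + 39)) - 30691 = (((2312 + 1843)/(-1329 - 4314) - 1*15007) + (86 + 39)²) - 30691 = ((4155/(-5643) - 15007) + 125²) - 30691 = ((4155*(-1/5643) - 15007) + 15625) - 30691 = ((-1385/1881 - 15007) + 15625) - 30691 = (-28229552/1881 + 15625) - 30691 = 1161073/1881 - 30691 = -56568698/1881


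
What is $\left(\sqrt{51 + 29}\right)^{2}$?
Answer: $80$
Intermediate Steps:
$\left(\sqrt{51 + 29}\right)^{2} = \left(\sqrt{80}\right)^{2} = \left(4 \sqrt{5}\right)^{2} = 80$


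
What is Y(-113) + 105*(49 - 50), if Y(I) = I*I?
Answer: 12664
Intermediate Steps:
Y(I) = I²
Y(-113) + 105*(49 - 50) = (-113)² + 105*(49 - 50) = 12769 + 105*(-1) = 12769 - 105 = 12664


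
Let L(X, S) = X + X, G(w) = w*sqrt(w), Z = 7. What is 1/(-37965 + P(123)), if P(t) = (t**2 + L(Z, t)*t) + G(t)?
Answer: -782/16442227 - 41*sqrt(123)/147980043 ≈ -5.0633e-5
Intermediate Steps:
G(w) = w**(3/2)
L(X, S) = 2*X
P(t) = t**2 + t**(3/2) + 14*t (P(t) = (t**2 + (2*7)*t) + t**(3/2) = (t**2 + 14*t) + t**(3/2) = t**2 + t**(3/2) + 14*t)
1/(-37965 + P(123)) = 1/(-37965 + (123**2 + 123**(3/2) + 14*123)) = 1/(-37965 + (15129 + 123*sqrt(123) + 1722)) = 1/(-37965 + (16851 + 123*sqrt(123))) = 1/(-21114 + 123*sqrt(123))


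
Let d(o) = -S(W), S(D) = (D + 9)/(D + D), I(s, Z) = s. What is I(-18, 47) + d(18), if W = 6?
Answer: -77/4 ≈ -19.250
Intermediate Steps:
S(D) = (9 + D)/(2*D) (S(D) = (9 + D)/((2*D)) = (9 + D)*(1/(2*D)) = (9 + D)/(2*D))
d(o) = -5/4 (d(o) = -(9 + 6)/(2*6) = -15/(2*6) = -1*5/4 = -5/4)
I(-18, 47) + d(18) = -18 - 5/4 = -77/4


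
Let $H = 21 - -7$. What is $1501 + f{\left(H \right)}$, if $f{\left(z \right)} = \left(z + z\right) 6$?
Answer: $1837$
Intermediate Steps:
$H = 28$ ($H = 21 + 7 = 28$)
$f{\left(z \right)} = 12 z$ ($f{\left(z \right)} = 2 z 6 = 12 z$)
$1501 + f{\left(H \right)} = 1501 + 12 \cdot 28 = 1501 + 336 = 1837$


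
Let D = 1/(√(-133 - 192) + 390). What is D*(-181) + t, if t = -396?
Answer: -929706/2345 + 181*I*√13/30485 ≈ -396.46 + 0.021407*I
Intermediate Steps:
D = 1/(390 + 5*I*√13) (D = 1/(√(-325) + 390) = 1/(5*I*√13 + 390) = 1/(390 + 5*I*√13) ≈ 0.0025586 - 0.00011827*I)
D*(-181) + t = (6/2345 - I*√13/30485)*(-181) - 396 = (-1086/2345 + 181*I*√13/30485) - 396 = -929706/2345 + 181*I*√13/30485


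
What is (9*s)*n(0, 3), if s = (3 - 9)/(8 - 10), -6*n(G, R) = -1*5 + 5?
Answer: 0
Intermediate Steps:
n(G, R) = 0 (n(G, R) = -(-1*5 + 5)/6 = -(-5 + 5)/6 = -⅙*0 = 0)
s = 3 (s = -6/(-2) = -6*(-½) = 3)
(9*s)*n(0, 3) = (9*3)*0 = 27*0 = 0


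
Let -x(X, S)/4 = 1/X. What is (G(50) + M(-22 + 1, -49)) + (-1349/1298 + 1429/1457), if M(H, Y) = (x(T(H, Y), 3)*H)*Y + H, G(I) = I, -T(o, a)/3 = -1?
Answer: -2539973449/1891186 ≈ -1343.1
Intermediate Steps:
T(o, a) = 3 (T(o, a) = -3*(-1) = 3)
x(X, S) = -4/X
M(H, Y) = H - 4*H*Y/3 (M(H, Y) = ((-4/3)*H)*Y + H = ((-4*⅓)*H)*Y + H = (-4*H/3)*Y + H = -4*H*Y/3 + H = H - 4*H*Y/3)
(G(50) + M(-22 + 1, -49)) + (-1349/1298 + 1429/1457) = (50 + (-22 + 1)*(3 - 4*(-49))/3) + (-1349/1298 + 1429/1457) = (50 + (⅓)*(-21)*(3 + 196)) + (-1349*1/1298 + 1429*(1/1457)) = (50 + (⅓)*(-21)*199) + (-1349/1298 + 1429/1457) = (50 - 1393) - 110651/1891186 = -1343 - 110651/1891186 = -2539973449/1891186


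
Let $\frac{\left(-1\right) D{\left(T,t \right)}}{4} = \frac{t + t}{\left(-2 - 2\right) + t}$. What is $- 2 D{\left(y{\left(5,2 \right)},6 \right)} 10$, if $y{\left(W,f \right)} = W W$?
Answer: $480$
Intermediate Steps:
$y{\left(W,f \right)} = W^{2}$
$D{\left(T,t \right)} = - \frac{8 t}{-4 + t}$ ($D{\left(T,t \right)} = - 4 \frac{t + t}{\left(-2 - 2\right) + t} = - 4 \frac{2 t}{\left(-2 - 2\right) + t} = - 4 \frac{2 t}{-4 + t} = - \frac{8 t}{-4 + t}$)
$- 2 D{\left(y{\left(5,2 \right)},6 \right)} 10 = - 2 \left(\left(-8\right) 6 \frac{1}{-4 + 6}\right) 10 = - 2 \left(\left(-8\right) 6 \cdot \frac{1}{2}\right) 10 = \left(-2\right) \left(-24\right) 10 = 48 \cdot 10 = 480$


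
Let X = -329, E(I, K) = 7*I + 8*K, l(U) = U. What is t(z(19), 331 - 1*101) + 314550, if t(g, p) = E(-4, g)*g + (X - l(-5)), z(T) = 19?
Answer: 316582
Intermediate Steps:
t(g, p) = -324 + g*(-28 + 8*g) (t(g, p) = (7*(-4) + 8*g)*g + (-329 - 1*(-5)) = (-28 + 8*g)*g + (-329 + 5) = g*(-28 + 8*g) - 324 = -324 + g*(-28 + 8*g))
t(z(19), 331 - 1*101) + 314550 = (-324 + 4*19*(-7 + 2*19)) + 314550 = (-324 + 4*19*(-7 + 38)) + 314550 = (-324 + 4*19*31) + 314550 = (-324 + 2356) + 314550 = 2032 + 314550 = 316582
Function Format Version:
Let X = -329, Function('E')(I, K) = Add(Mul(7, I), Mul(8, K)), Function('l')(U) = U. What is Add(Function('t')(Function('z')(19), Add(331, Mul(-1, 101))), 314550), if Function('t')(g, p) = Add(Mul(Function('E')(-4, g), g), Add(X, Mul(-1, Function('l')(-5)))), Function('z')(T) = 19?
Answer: 316582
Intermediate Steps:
Function('t')(g, p) = Add(-324, Mul(g, Add(-28, Mul(8, g)))) (Function('t')(g, p) = Add(Mul(Add(Mul(7, -4), Mul(8, g)), g), Add(-329, Mul(-1, -5))) = Add(Mul(Add(-28, Mul(8, g)), g), Add(-329, 5)) = Add(Mul(g, Add(-28, Mul(8, g))), -324) = Add(-324, Mul(g, Add(-28, Mul(8, g)))))
Add(Function('t')(Function('z')(19), Add(331, Mul(-1, 101))), 314550) = Add(Add(-324, Mul(4, 19, Add(-7, Mul(2, 19)))), 314550) = Add(Add(-324, Mul(4, 19, Add(-7, 38))), 314550) = Add(Add(-324, Mul(4, 19, 31)), 314550) = Add(Add(-324, 2356), 314550) = Add(2032, 314550) = 316582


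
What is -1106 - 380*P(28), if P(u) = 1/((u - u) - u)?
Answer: -7647/7 ≈ -1092.4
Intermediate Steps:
P(u) = -1/u (P(u) = 1/(0 - u) = 1/(-u) = -1/u)
-1106 - 380*P(28) = -1106 - (-380)/28 = -1106 - 380*(-1/28) = -1106 + 95/7 = -7647/7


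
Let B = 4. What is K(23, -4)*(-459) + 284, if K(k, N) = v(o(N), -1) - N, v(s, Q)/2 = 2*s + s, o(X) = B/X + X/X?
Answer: -1552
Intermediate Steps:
o(X) = 1 + 4/X (o(X) = 4/X + X/X = 4/X + 1 = 1 + 4/X)
v(s, Q) = 6*s (v(s, Q) = 2*(2*s + s) = 2*(3*s) = 6*s)
K(k, N) = -N + 6*(4 + N)/N (K(k, N) = 6*((4 + N)/N) - N = 6*(4 + N)/N - N = -N + 6*(4 + N)/N)
K(23, -4)*(-459) + 284 = (6 - 1*(-4) + 24/(-4))*(-459) + 284 = (6 + 4 + 24*(-¼))*(-459) + 284 = (6 + 4 - 6)*(-459) + 284 = 4*(-459) + 284 = -1836 + 284 = -1552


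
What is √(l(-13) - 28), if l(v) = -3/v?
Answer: 19*I*√13/13 ≈ 5.2697*I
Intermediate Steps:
√(l(-13) - 28) = √(-3/(-13) - 28) = √(-3*(-1/13) - 28) = √(3/13 - 28) = √(-361/13) = 19*I*√13/13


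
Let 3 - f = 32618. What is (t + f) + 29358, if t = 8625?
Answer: 5368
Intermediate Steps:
f = -32615 (f = 3 - 1*32618 = 3 - 32618 = -32615)
(t + f) + 29358 = (8625 - 32615) + 29358 = -23990 + 29358 = 5368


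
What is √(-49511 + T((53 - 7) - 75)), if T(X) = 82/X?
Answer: I*√41641129/29 ≈ 222.52*I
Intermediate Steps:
√(-49511 + T((53 - 7) - 75)) = √(-49511 + 82/((53 - 7) - 75)) = √(-49511 + 82/(46 - 75)) = √(-49511 + 82/(-29)) = √(-49511 + 82*(-1/29)) = √(-49511 - 82/29) = √(-1435901/29) = I*√41641129/29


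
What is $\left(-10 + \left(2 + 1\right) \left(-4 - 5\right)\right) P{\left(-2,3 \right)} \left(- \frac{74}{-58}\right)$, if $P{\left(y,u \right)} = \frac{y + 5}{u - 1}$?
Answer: $- \frac{4107}{58} \approx -70.81$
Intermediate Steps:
$P{\left(y,u \right)} = \frac{5 + y}{-1 + u}$
$\left(-10 + \left(2 + 1\right) \left(-4 - 5\right)\right) P{\left(-2,3 \right)} \left(- \frac{74}{-58}\right) = \left(-10 + \left(2 + 1\right) \left(-4 - 5\right)\right) \frac{5 - 2}{-1 + 3} \left(- \frac{74}{-58}\right) = \left(-10 + 3 \left(-9\right)\right) \frac{1}{2} \cdot 3 \left(\left(-74\right) \left(- \frac{1}{58}\right)\right) = \left(-10 - 27\right) \frac{1}{2} \cdot 3 \cdot \frac{37}{29} = \left(-37\right) \frac{3}{2} \cdot \frac{37}{29} = \left(- \frac{111}{2}\right) \frac{37}{29} = - \frac{4107}{58}$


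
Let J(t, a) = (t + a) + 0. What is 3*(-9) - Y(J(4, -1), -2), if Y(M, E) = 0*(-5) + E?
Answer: -25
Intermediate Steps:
J(t, a) = a + t (J(t, a) = (a + t) + 0 = a + t)
Y(M, E) = E (Y(M, E) = 0 + E = E)
3*(-9) - Y(J(4, -1), -2) = 3*(-9) - 1*(-2) = -27 + 2 = -25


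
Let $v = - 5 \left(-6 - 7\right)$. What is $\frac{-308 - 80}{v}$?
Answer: $- \frac{388}{65} \approx -5.9692$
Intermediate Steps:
$v = 65$ ($v = \left(-5\right) \left(-13\right) = 65$)
$\frac{-308 - 80}{v} = \frac{-308 - 80}{65} = \left(-308 - 80\right) \frac{1}{65} = \left(-388\right) \frac{1}{65} = - \frac{388}{65}$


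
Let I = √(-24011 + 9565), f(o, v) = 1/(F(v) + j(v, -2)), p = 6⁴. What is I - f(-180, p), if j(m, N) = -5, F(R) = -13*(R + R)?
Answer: 1/33701 + I*√14446 ≈ 2.9673e-5 + 120.19*I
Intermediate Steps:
F(R) = -26*R
p = 1296
f(o, v) = 1/(-5 - 26*v) (f(o, v) = 1/(-26*v - 5) = 1/(-5 - 26*v))
I = I*√14446 (I = √(-14446) = I*√14446 ≈ 120.19*I)
I - f(-180, p) = I*√14446 - (-1)/(5 + 26*1296) = I*√14446 - (-1)/(5 + 33696) = I*√14446 - (-1)/33701 = I*√14446 - 1*(-1/33701) = I*√14446 + 1/33701 = 1/33701 + I*√14446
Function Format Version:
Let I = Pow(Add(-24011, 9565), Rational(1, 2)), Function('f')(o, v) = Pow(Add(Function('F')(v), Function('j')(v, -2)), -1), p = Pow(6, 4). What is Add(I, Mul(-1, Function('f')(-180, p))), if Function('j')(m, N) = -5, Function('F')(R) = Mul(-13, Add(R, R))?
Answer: Add(Rational(1, 33701), Mul(I, Pow(14446, Rational(1, 2)))) ≈ Add(2.9673e-5, Mul(120.19, I))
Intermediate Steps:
Function('F')(R) = Mul(-26, R) (Function('F')(R) = Mul(-13, Mul(2, R)) = Mul(-26, R))
p = 1296
Function('f')(o, v) = Pow(Add(-5, Mul(-26, v)), -1) (Function('f')(o, v) = Pow(Add(Mul(-26, v), -5), -1) = Pow(Add(-5, Mul(-26, v)), -1))
I = Mul(I, Pow(14446, Rational(1, 2))) (I = Pow(-14446, Rational(1, 2)) = Mul(I, Pow(14446, Rational(1, 2))) ≈ Mul(120.19, I))
Add(I, Mul(-1, Function('f')(-180, p))) = Add(Mul(I, Pow(14446, Rational(1, 2))), Mul(-1, Mul(-1, Pow(Add(5, Mul(26, 1296)), -1)))) = Add(Mul(I, Pow(14446, Rational(1, 2))), Mul(-1, Mul(-1, Pow(Add(5, 33696), -1)))) = Add(Mul(I, Pow(14446, Rational(1, 2))), Mul(-1, Mul(-1, Pow(33701, -1)))) = Add(Mul(I, Pow(14446, Rational(1, 2))), Mul(-1, Mul(-1, Rational(1, 33701)))) = Add(Mul(I, Pow(14446, Rational(1, 2))), Mul(-1, Rational(-1, 33701))) = Add(Mul(I, Pow(14446, Rational(1, 2))), Rational(1, 33701)) = Add(Rational(1, 33701), Mul(I, Pow(14446, Rational(1, 2))))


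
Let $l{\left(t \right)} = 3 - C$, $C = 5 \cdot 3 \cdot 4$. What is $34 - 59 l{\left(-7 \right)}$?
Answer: $3397$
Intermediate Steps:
$C = 60$ ($C = 15 \cdot 4 = 60$)
$l{\left(t \right)} = -57$ ($l{\left(t \right)} = 3 - 60 = -57$)
$34 - 59 l{\left(-7 \right)} = 34 - -3363 = 34 + 3363 = 3397$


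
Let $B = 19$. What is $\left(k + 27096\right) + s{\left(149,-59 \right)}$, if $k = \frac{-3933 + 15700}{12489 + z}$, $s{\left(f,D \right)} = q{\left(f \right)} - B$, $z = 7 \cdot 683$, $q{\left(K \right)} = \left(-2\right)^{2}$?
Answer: $\frac{467700637}{17270} \approx 27082.0$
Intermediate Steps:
$q{\left(K \right)} = 4$
$z = 4781$
$s{\left(f,D \right)} = -15$ ($s{\left(f,D \right)} = 4 - 19 = -15$)
$k = \frac{11767}{17270}$ ($k = \frac{-3933 + 15700}{12489 + 4781} = \frac{11767}{17270} \approx 0.68135$)
$\left(k + 27096\right) + s{\left(149,-59 \right)} = \left(\frac{11767}{17270} + 27096\right) - 15 = \frac{467959687}{17270} - 15 = \frac{467700637}{17270}$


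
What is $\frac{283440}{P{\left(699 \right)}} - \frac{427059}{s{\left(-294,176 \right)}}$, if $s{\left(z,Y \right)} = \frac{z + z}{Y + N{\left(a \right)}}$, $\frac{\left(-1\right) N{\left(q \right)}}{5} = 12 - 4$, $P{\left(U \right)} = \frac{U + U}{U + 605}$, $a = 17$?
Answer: $\frac{4146167506}{11417} \approx 3.6316 \cdot 10^{5}$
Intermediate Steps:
$P{\left(U \right)} = \frac{2 U}{605 + U}$
$N{\left(q \right)} = -40$ ($N{\left(q \right)} = - 5 \left(12 - 4\right) = \left(-5\right) 8 = -40$)
$s{\left(z,Y \right)} = \frac{2 z}{-40 + Y}$ ($s{\left(z,Y \right)} = \frac{z + z}{Y - 40} = \frac{2 z}{-40 + Y}$)
$\frac{283440}{P{\left(699 \right)}} - \frac{427059}{s{\left(-294,176 \right)}} = \frac{283440}{2 \cdot 699 \frac{1}{605 + 699}} - \frac{427059}{2 \left(-294\right) \frac{1}{-40 + 176}} = \frac{283440}{2 \cdot 699 \cdot \frac{1}{1304}} - \frac{427059}{2 \left(-294\right) \frac{1}{136}} = \frac{283440}{\frac{699}{652}} - \frac{427059}{- \frac{147}{34}} = 283440 \cdot \frac{652}{699} - - \frac{4840002}{49} = \frac{61600960}{233} + \frac{4840002}{49} = \frac{4146167506}{11417}$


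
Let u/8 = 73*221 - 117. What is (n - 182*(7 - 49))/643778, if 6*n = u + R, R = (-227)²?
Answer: 225521/3862668 ≈ 0.058385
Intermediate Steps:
R = 51529
u = 128128 (u = 8*(73*221 - 117) = 8*(16133 - 117) = 8*16016 = 128128)
n = 179657/6 (n = (128128 + 51529)/6 = (⅙)*179657 = 179657/6 ≈ 29943.)
(n - 182*(7 - 49))/643778 = (179657/6 - 182*(7 - 49))/643778 = (179657/6 - 182*(-42))*(1/643778) = (179657/6 + 7644)*(1/643778) = (225521/6)*(1/643778) = 225521/3862668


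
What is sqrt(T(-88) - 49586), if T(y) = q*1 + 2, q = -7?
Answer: I*sqrt(49591) ≈ 222.69*I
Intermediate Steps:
T(y) = -5 (T(y) = -7*1 + 2 = -7 + 2 = -5)
sqrt(T(-88) - 49586) = sqrt(-5 - 49586) = sqrt(-49591) = I*sqrt(49591)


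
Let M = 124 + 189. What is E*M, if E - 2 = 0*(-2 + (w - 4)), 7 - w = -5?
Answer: 626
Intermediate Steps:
w = 12 (w = 7 - 1*(-5) = 7 + 5 = 12)
M = 313
E = 2 (E = 2 + 0*(-2 + (12 - 4)) = 2 + 0*(-2 + 8) = 2 + 0*6 = 2 + 0 = 2)
E*M = 2*313 = 626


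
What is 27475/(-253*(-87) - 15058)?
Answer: 27475/6953 ≈ 3.9515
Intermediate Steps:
27475/(-253*(-87) - 15058) = 27475/(22011 - 15058) = 27475/6953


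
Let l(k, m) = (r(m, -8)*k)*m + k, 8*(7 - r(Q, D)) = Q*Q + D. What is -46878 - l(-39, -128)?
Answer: 10136841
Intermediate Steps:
r(Q, D) = 7 - D/8 - Q**2/8 (r(Q, D) = 7 - (Q*Q + D)/8 = 7 - (Q**2 + D)/8 = 7 - (D + Q**2)/8 = 7 + (-D/8 - Q**2/8) = 7 - D/8 - Q**2/8)
l(k, m) = k + k*m*(8 - m**2/8) (l(k, m) = ((7 - 1/8*(-8) - m**2/8)*k)*m + k = ((7 + 1 - m**2/8)*k)*m + k = ((8 - m**2/8)*k)*m + k = (k*(8 - m**2/8))*m + k = k*m*(8 - m**2/8) + k = k + k*m*(8 - m**2/8))
-46878 - l(-39, -128) = -46878 - (-39)*(8 - 1*(-128)**3 + 64*(-128))/8 = -46878 - (-39)*(8 - 1*(-2097152) - 8192)/8 = -46878 - (-39)*(8 + 2097152 - 8192)/8 = -46878 - (-39)*2088968/8 = -46878 - 1*(-10183719) = -46878 + 10183719 = 10136841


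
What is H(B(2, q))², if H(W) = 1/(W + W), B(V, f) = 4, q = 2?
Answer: 1/64 ≈ 0.015625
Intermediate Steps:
H(W) = 1/(2*W)
H(B(2, q))² = ((½)/4)² = ((½)*(¼))² = (⅛)² = 1/64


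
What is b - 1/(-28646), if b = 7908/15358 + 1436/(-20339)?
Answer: 1987998431033/4474023402926 ≈ 0.44434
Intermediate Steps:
b = 69393362/156183181 (b = 7908*(1/15358) + 1436*(-1/20339) = 3954/7679 - 1436/20339 = 69393362/156183181 ≈ 0.44431)
b - 1/(-28646) = 69393362/156183181 - 1/(-28646) = 69393362/156183181 - 1*(-1/28646) = 69393362/156183181 + 1/28646 = 1987998431033/4474023402926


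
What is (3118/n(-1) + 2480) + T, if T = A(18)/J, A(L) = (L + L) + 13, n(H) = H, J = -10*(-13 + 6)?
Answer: -6373/10 ≈ -637.30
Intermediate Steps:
J = 70 (J = -10*(-7) = 70)
A(L) = 13 + 2*L (A(L) = 2*L + 13 = 13 + 2*L)
T = 7/10 (T = (13 + 2*18)/70 = (13 + 36)*(1/70) = 49*(1/70) = 7/10 ≈ 0.70000)
(3118/n(-1) + 2480) + T = (3118/(-1) + 2480) + 7/10 = (3118*(-1) + 2480) + 7/10 = (-3118 + 2480) + 7/10 = -638 + 7/10 = -6373/10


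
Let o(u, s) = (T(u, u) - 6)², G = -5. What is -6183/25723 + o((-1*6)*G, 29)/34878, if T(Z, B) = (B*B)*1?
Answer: 3390516159/149527799 ≈ 22.675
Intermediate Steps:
T(Z, B) = B² (T(Z, B) = B²*1 = B²)
o(u, s) = (-6 + u²)² (o(u, s) = (u² - 6)² = (-6 + u²)²)
-6183/25723 + o((-1*6)*G, 29)/34878 = -6183/25723 + (-6 + (-1*6*(-5))²)²/34878 = -6183*1/25723 + (-6 + (-6*(-5))²)²*(1/34878) = -6183/25723 + (-6 + 30²)²*(1/34878) = -6183/25723 + (-6 + 900)²*(1/34878) = -6183/25723 + 894²*(1/34878) = -6183/25723 + 799236*(1/34878) = -6183/25723 + 133206/5813 = 3390516159/149527799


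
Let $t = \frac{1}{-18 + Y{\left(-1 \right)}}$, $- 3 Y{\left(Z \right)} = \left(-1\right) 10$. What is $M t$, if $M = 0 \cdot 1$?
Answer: $0$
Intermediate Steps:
$Y{\left(Z \right)} = \frac{10}{3}$ ($Y{\left(Z \right)} = - \frac{\left(-1\right) 10}{3} = \left(- \frac{1}{3}\right) \left(-10\right) = \frac{10}{3}$)
$t = - \frac{3}{44}$ ($t = \frac{1}{-18 + \frac{10}{3}} = \frac{1}{- \frac{44}{3}} = - \frac{3}{44} \approx -0.068182$)
$M = 0$
$M t = 0 \left(- \frac{3}{44}\right) = 0$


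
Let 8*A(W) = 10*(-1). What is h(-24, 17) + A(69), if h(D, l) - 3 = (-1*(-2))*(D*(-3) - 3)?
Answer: 559/4 ≈ 139.75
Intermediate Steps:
A(W) = -5/4 (A(W) = (10*(-1))/8 = (⅛)*(-10) = -5/4)
h(D, l) = -3 - 6*D (h(D, l) = 3 + (-1*(-2))*(D*(-3) - 3) = 3 + 2*(-3*D - 3) = 3 + 2*(-3 - 3*D) = 3 + (-6 - 6*D) = -3 - 6*D)
h(-24, 17) + A(69) = (-3 - 6*(-24)) - 5/4 = (-3 + 144) - 5/4 = 141 - 5/4 = 559/4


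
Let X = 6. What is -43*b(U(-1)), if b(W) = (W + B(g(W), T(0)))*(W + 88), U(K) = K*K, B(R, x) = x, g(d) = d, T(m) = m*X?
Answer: -3827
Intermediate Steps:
T(m) = 6*m (T(m) = m*6 = 6*m)
U(K) = K²
b(W) = W*(88 + W) (b(W) = (W + 6*0)*(W + 88) = (W + 0)*(88 + W) = W*(88 + W))
-43*b(U(-1)) = -43*(-1)²*(88 + (-1)²) = -43*(88 + 1) = -43*89 = -3827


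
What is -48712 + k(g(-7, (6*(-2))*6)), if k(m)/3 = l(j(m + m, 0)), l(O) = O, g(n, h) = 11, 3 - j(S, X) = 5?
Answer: -48718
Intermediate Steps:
j(S, X) = -2 (j(S, X) = 3 - 1*5 = 3 - 5 = -2)
k(m) = -6 (k(m) = 3*(-2) = -6)
-48712 + k(g(-7, (6*(-2))*6)) = -48712 - 6 = -48718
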